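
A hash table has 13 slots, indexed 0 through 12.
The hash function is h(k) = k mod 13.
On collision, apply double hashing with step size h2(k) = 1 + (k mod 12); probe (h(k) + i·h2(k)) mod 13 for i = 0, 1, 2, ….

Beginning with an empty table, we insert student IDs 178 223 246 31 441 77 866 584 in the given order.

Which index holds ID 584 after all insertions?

178: h=9 → slot 9
223: h=2 → slot 2
246: h=12 → slot 12
31: h=5 → slot 5
441: h=12, h2=10, probe 12,9,6 → slot 6
77: h=12, h2=6, probe 12,5,11 → slot 11
866: h=8 → slot 8
584: h=12, h2=9, probe 12,8,4 → slot 4
Table: [-, -, 223, -, 584, 31, 441, -, 866, 178, -, 77, 246]

4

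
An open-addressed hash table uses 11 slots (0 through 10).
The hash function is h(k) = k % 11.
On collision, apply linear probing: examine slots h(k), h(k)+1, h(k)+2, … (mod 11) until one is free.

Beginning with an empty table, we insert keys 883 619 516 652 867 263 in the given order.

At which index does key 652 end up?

Insert 883: h=3, slot 3 empty => index 3.
Insert 619: h=3, slot 3 occupied => index 4.
Insert 516: h=10, slot 10 empty => index 10.
Insert 652: h=3, slots 3,4 occupied => index 5.
Insert 867: h=9, slot 9 empty => index 9.
Insert 263: h=10, slot 10 occupied => index 0.
Table: [263, ∅, ∅, 883, 619, 652, ∅, ∅, ∅, 867, 516]

5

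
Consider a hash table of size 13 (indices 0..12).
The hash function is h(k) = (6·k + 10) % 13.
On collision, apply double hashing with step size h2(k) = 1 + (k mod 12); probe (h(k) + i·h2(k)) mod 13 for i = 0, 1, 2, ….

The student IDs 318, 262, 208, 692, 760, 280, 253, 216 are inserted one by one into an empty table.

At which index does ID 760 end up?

318 hashes to 7; slot 7 is free -> place at 7.
262 hashes to 9; slot 9 is free -> place at 9.
208 hashes to 10; slot 10 is free -> place at 10.
692 hashes to 2; slot 2 is free -> place at 2.
760 hashes to 7, h2=5; 7 taken -> place at 12.
280 hashes to 0; slot 0 is free -> place at 0.
253 hashes to 7, h2=2; 7,9 taken -> place at 11.
216 hashes to 6; slot 6 is free -> place at 6.
Table: [280, -, 692, -, -, -, 216, 318, -, 262, 208, 253, 760]

12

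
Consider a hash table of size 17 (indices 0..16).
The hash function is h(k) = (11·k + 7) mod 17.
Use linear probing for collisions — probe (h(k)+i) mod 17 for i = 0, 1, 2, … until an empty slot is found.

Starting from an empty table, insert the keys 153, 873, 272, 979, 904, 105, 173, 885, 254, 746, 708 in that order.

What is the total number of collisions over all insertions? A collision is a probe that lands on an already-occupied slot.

Insert 153: h=7, slot 7 empty -> index 7.
Insert 873: h=5, slot 5 empty -> index 5.
Insert 272: h=7, slot 7 occupied -> index 8.
Insert 979: h=15, slot 15 empty -> index 15.
Insert 904: h=6, slot 6 empty -> index 6.
Insert 105: h=6, slots 6,7,8 occupied -> index 9.
Insert 173: h=6, slots 6,7,8,9 occupied -> index 10.
Insert 885: h=1, slot 1 empty -> index 1.
Insert 254: h=13, slot 13 empty -> index 13.
Insert 746: h=2, slot 2 empty -> index 2.
Insert 708: h=9, slots 9,10 occupied -> index 11.
Table: [-, 885, 746, -, -, 873, 904, 153, 272, 105, 173, 708, -, 254, -, 979, -]

10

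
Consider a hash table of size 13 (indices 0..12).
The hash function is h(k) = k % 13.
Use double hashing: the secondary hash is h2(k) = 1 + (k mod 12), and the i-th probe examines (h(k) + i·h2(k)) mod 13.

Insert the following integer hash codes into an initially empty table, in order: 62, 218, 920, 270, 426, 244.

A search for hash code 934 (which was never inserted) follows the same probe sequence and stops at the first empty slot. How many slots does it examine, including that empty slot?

Insert 62: h=10, slot 10 empty => index 10.
Insert 218: h=10, h2=3, slot 10 occupied => index 0.
Insert 920: h=10, h2=9, slot 10 occupied => index 6.
Insert 270: h=10, h2=7, slot 10 occupied => index 4.
Insert 426: h=10, h2=7, slots 10,4 occupied => index 11.
Insert 244: h=10, h2=5, slot 10 occupied => index 2.
Table: [218, _, 244, _, 270, _, 920, _, _, _, 62, 426, _]
Lookup 934: h=11, h2=11, probe 11,9 → slot 9 empty, not found.

2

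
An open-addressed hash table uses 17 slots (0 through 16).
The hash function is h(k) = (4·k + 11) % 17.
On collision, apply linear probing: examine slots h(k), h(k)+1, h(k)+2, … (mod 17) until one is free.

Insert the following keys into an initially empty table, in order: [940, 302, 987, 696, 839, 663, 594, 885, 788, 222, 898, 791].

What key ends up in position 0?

222

940: h=14 -> slot 14
302: h=12 -> slot 12
987: h=15 -> slot 15
696: h=7 -> slot 7
839: h=1 -> slot 1
663: h=11 -> slot 11
594: h=7, probe 7,8 -> slot 8
885: h=15, probe 15,16 -> slot 16
788: h=1, probe 1,2 -> slot 2
222: h=15, probe 15,16,0 -> slot 0
898: h=16, probe 16,0,1,2,3 -> slot 3
791: h=13 -> slot 13
Table: [222, 839, 788, 898, -, -, -, 696, 594, -, -, 663, 302, 791, 940, 987, 885]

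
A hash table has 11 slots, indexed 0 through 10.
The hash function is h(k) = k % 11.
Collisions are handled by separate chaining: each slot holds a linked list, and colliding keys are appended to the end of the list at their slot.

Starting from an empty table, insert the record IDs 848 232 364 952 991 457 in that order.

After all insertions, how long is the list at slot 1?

848 -> bucket 1
232 -> bucket 1 (collision)
364 -> bucket 1 (collision)
952 -> bucket 6
991 -> bucket 1 (collision)
457 -> bucket 6 (collision)
Final buckets:
0: -
1: 848 -> 232 -> 364 -> 991
2: -
3: -
4: -
5: -
6: 952 -> 457
7: -
8: -
9: -
10: -

4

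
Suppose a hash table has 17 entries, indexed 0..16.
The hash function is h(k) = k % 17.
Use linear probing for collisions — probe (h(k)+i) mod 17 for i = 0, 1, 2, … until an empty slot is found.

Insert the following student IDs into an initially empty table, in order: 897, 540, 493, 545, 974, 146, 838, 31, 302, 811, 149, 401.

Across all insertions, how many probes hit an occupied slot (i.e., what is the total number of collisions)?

13

897: h=13 => slot 13
540: h=13, probe 13,14 => slot 14
493: h=0 => slot 0
545: h=1 => slot 1
974: h=5 => slot 5
146: h=10 => slot 10
838: h=5, probe 5,6 => slot 6
31: h=14, probe 14,15 => slot 15
302: h=13, probe 13,14,15,16 => slot 16
811: h=12 => slot 12
149: h=13, probe 13,14,15,16,0,1,2 => slot 2
401: h=10, probe 10,11 => slot 11
Table: [493, 545, 149, ∅, ∅, 974, 838, ∅, ∅, ∅, 146, 401, 811, 897, 540, 31, 302]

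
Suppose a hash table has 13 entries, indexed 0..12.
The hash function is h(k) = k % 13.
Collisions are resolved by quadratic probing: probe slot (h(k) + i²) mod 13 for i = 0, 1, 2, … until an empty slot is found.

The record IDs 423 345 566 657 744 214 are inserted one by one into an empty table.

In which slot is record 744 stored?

423: h=7 → slot 7
345: h=7, probe 7,8 → slot 8
566: h=7, probe 7,8,11 → slot 11
657: h=7, probe 7,8,11,3 → slot 3
744: h=3, probe 3,4 → slot 4
214: h=6 → slot 6
Table: [-, -, -, 657, 744, -, 214, 423, 345, -, -, 566, -]

4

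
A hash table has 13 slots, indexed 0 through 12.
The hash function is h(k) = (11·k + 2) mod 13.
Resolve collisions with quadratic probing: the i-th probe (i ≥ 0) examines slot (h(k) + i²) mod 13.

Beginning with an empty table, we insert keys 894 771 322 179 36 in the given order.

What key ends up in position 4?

Insert 894: h=8, slot 8 empty → index 8.
Insert 771: h=7, slot 7 empty → index 7.
Insert 322: h=8, slot 8 occupied → index 9.
Insert 179: h=8, slots 8,9 occupied → index 12.
Insert 36: h=8, slots 8,9,12 occupied → index 4.
Table: [—, —, —, —, 36, —, —, 771, 894, 322, —, —, 179]

36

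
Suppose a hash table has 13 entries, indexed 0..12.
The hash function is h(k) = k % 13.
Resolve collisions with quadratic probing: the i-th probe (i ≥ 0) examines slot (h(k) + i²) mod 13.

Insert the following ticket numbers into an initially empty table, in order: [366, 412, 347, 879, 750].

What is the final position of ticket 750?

0

Insert 366: h=2, slot 2 empty → index 2.
Insert 412: h=9, slot 9 empty → index 9.
Insert 347: h=9, slot 9 occupied → index 10.
Insert 879: h=8, slot 8 empty → index 8.
Insert 750: h=9, slots 9,10 occupied → index 0.
Table: [750, ∅, 366, ∅, ∅, ∅, ∅, ∅, 879, 412, 347, ∅, ∅]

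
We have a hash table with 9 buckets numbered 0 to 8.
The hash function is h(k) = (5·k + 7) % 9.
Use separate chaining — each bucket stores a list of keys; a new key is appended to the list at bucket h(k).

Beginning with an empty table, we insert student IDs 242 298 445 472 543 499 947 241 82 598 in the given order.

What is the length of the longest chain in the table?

4

242 -> bucket 2
298 -> bucket 3
445 -> bucket 0
472 -> bucket 0 (collision)
543 -> bucket 4
499 -> bucket 0 (collision)
947 -> bucket 8
241 -> bucket 6
82 -> bucket 3 (collision)
598 -> bucket 0 (collision)
Final buckets:
0: 445 -> 472 -> 499 -> 598
1: -
2: 242
3: 298 -> 82
4: 543
5: -
6: 241
7: -
8: 947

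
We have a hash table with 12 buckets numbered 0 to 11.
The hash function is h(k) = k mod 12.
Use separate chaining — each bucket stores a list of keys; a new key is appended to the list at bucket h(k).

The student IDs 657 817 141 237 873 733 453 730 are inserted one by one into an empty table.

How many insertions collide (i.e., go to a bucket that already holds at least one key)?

5

Insert 657: h=9, bucket 9 empty -> new chain.
Insert 817: h=1, bucket 1 empty -> new chain.
Insert 141: h=9, bucket 9 nonempty -> append to chain.
Insert 237: h=9, bucket 9 nonempty -> append to chain.
Insert 873: h=9, bucket 9 nonempty -> append to chain.
Insert 733: h=1, bucket 1 nonempty -> append to chain.
Insert 453: h=9, bucket 9 nonempty -> append to chain.
Insert 730: h=10, bucket 10 empty -> new chain.
Final buckets:
0: .
1: 817 -> 733
2: .
3: .
4: .
5: .
6: .
7: .
8: .
9: 657 -> 141 -> 237 -> 873 -> 453
10: 730
11: .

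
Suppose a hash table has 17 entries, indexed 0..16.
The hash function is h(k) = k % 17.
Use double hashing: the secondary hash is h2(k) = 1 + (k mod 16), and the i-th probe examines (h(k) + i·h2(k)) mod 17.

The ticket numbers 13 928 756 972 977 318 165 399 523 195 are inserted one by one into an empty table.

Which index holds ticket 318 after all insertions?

13 hashes to 13; slot 13 is free → place at 13.
928 hashes to 10; slot 10 is free → place at 10.
756 hashes to 8; slot 8 is free → place at 8.
972 hashes to 3; slot 3 is free → place at 3.
977 hashes to 8, h2=2; 8,10 taken → place at 12.
318 hashes to 12, h2=15; 12,10,8 taken → place at 6.
165 hashes to 12, h2=6; 12 taken → place at 1.
399 hashes to 8, h2=16; 8 taken → place at 7.
523 hashes to 13, h2=12; 13,8,3 taken → place at 15.
195 hashes to 8, h2=4; 8,12 taken → place at 16.
Table: [., 165, ., 972, ., ., 318, 399, 756, ., 928, ., 977, 13, ., 523, 195]

6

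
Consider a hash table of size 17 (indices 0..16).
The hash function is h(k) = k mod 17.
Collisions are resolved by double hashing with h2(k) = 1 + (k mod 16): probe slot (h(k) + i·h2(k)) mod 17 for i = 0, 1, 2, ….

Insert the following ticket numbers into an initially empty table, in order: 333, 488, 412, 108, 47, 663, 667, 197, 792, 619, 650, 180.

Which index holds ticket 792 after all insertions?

333: h=10 → slot 10
488: h=12 → slot 12
412: h=4 → slot 4
108: h=6 → slot 6
47: h=13 → slot 13
663: h=0 → slot 0
667: h=4, h2=12, probe 4,16 → slot 16
197: h=10, h2=6, probe 10,16,5 → slot 5
792: h=10, h2=9, probe 10,2 → slot 2
619: h=7 → slot 7
650: h=4, h2=11, probe 4,15 → slot 15
180: h=10, h2=5, probe 10,15,3 → slot 3
Table: [663, ., 792, 180, 412, 197, 108, 619, ., ., 333, ., 488, 47, ., 650, 667]

2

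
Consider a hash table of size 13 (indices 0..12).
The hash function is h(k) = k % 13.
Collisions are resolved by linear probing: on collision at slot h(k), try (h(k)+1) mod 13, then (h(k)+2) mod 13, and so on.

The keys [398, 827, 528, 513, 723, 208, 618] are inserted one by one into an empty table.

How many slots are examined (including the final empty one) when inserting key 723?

4

398: h=8 -> slot 8
827: h=8, probe 8,9 -> slot 9
528: h=8, probe 8,9,10 -> slot 10
513: h=6 -> slot 6
723: h=8, probe 8,9,10,11 -> slot 11
208: h=0 -> slot 0
618: h=7 -> slot 7
Table: [208, —, —, —, —, —, 513, 618, 398, 827, 528, 723, —]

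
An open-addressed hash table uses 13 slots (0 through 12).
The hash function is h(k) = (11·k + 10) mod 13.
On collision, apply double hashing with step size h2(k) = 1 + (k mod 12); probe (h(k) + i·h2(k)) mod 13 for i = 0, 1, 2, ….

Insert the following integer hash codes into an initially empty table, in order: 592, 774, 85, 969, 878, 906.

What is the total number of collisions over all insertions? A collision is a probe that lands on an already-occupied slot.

592 hashes to 9; slot 9 is free => place at 9.
774 hashes to 9, h2=7; 9 taken => place at 3.
85 hashes to 9, h2=2; 9 taken => place at 11.
969 hashes to 9, h2=10; 9 taken => place at 6.
878 hashes to 9, h2=3; 9 taken => place at 12.
906 hashes to 5; slot 5 is free => place at 5.
Table: [_, _, _, 774, _, 906, 969, _, _, 592, _, 85, 878]

4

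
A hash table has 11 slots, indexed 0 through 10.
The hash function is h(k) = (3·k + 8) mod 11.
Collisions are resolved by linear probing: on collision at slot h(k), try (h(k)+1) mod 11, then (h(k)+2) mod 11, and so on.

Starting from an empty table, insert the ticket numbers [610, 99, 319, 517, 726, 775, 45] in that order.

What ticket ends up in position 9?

319

610 hashes to 1; slot 1 is free => place at 1.
99 hashes to 8; slot 8 is free => place at 8.
319 hashes to 8; 8 taken => place at 9.
517 hashes to 8; 8,9 taken => place at 10.
726 hashes to 8; 8,9,10 taken => place at 0.
775 hashes to 1; 1 taken => place at 2.
45 hashes to 0; 0,1,2 taken => place at 3.
Table: [726, 610, 775, 45, —, —, —, —, 99, 319, 517]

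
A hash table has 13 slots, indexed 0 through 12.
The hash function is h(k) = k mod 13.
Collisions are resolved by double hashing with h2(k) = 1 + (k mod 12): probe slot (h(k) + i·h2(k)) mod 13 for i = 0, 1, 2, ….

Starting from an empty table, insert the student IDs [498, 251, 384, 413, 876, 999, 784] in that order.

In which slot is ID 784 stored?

9

498 hashes to 4; slot 4 is free => place at 4.
251 hashes to 4, h2=12; 4 taken => place at 3.
384 hashes to 7; slot 7 is free => place at 7.
413 hashes to 10; slot 10 is free => place at 10.
876 hashes to 5; slot 5 is free => place at 5.
999 hashes to 11; slot 11 is free => place at 11.
784 hashes to 4, h2=5; 4 taken => place at 9.
Table: [∅, ∅, ∅, 251, 498, 876, ∅, 384, ∅, 784, 413, 999, ∅]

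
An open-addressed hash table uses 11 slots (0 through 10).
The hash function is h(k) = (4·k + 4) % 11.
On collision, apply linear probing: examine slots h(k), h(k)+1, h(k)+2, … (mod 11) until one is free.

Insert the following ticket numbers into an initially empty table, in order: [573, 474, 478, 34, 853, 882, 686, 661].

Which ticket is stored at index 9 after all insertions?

474

573: h=8 → slot 8
474: h=8, probe 8,9 → slot 9
478: h=2 → slot 2
34: h=8, probe 8,9,10 → slot 10
853: h=6 → slot 6
882: h=1 → slot 1
686: h=9, probe 9,10,0 → slot 0
661: h=8, probe 8,9,10,0,1,2,3 → slot 3
Table: [686, 882, 478, 661, _, _, 853, _, 573, 474, 34]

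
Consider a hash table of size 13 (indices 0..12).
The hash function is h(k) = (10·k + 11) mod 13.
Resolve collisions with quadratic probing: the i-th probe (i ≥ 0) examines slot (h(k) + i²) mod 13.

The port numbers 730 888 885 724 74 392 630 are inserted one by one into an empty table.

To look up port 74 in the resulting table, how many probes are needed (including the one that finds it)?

2

Insert 730: h=5, slot 5 empty => index 5.
Insert 888: h=12, slot 12 empty => index 12.
Insert 885: h=8, slot 8 empty => index 8.
Insert 724: h=10, slot 10 empty => index 10.
Insert 74: h=10, slot 10 occupied => index 11.
Insert 392: h=5, slot 5 occupied => index 6.
Insert 630: h=6, slot 6 occupied => index 7.
Table: [., ., ., ., ., 730, 392, 630, 885, ., 724, 74, 888]
Lookup 74: h=10, probe 10,11 → found at 11.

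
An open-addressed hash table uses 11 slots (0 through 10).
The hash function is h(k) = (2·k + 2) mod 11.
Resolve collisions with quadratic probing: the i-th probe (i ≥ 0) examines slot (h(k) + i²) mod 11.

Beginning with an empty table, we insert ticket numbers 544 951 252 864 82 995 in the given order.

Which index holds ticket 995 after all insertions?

10

544 hashes to 1; slot 1 is free → place at 1.
951 hashes to 1; 1 taken → place at 2.
252 hashes to 0; slot 0 is free → place at 0.
864 hashes to 3; slot 3 is free → place at 3.
82 hashes to 1; 1,2 taken → place at 5.
995 hashes to 1; 1,2,5 taken → place at 10.
Table: [252, 544, 951, 864, -, 82, -, -, -, -, 995]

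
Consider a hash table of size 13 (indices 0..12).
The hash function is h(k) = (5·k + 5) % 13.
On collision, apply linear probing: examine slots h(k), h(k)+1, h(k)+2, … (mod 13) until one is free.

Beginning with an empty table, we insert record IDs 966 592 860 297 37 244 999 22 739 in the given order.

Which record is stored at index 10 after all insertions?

966 hashes to 12; slot 12 is free -> place at 12.
592 hashes to 1; slot 1 is free -> place at 1.
860 hashes to 2; slot 2 is free -> place at 2.
297 hashes to 8; slot 8 is free -> place at 8.
37 hashes to 8; 8 taken -> place at 9.
244 hashes to 3; slot 3 is free -> place at 3.
999 hashes to 8; 8,9 taken -> place at 10.
22 hashes to 11; slot 11 is free -> place at 11.
739 hashes to 8; 8,9,10,11,12 taken -> place at 0.
Table: [739, 592, 860, 244, -, -, -, -, 297, 37, 999, 22, 966]

999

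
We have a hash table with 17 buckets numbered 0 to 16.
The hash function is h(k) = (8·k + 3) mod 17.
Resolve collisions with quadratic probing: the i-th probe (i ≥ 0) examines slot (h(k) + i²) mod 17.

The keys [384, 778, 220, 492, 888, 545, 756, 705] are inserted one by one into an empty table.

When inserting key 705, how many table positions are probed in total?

Insert 384: h=15, slot 15 empty → index 15.
Insert 778: h=5, slot 5 empty → index 5.
Insert 220: h=12, slot 12 empty → index 12.
Insert 492: h=12, slot 12 occupied → index 13.
Insert 888: h=1, slot 1 empty → index 1.
Insert 545: h=11, slot 11 empty → index 11.
Insert 756: h=16, slot 16 empty → index 16.
Insert 705: h=16, slot 16 occupied → index 0.
Table: [705, 888, ., ., ., 778, ., ., ., ., ., 545, 220, 492, ., 384, 756]

2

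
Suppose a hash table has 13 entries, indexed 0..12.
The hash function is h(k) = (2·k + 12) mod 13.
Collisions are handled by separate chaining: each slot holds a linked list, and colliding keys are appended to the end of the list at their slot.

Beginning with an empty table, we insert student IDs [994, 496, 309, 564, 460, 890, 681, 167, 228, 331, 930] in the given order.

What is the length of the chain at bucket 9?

3

994 -> bucket 11
496 -> bucket 3
309 -> bucket 6
564 -> bucket 9
460 -> bucket 9 (collision)
890 -> bucket 11 (collision)
681 -> bucket 9 (collision)
167 -> bucket 8
228 -> bucket 0
331 -> bucket 11 (collision)
930 -> bucket 0 (collision)
Final buckets:
0: 228 -> 930
1: —
2: —
3: 496
4: —
5: —
6: 309
7: —
8: 167
9: 564 -> 460 -> 681
10: —
11: 994 -> 890 -> 331
12: —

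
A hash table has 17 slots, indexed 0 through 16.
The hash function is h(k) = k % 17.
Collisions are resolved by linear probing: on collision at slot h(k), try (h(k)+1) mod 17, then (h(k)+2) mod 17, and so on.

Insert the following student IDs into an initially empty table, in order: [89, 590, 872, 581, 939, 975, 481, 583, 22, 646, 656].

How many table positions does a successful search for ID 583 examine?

89: h=4 -> slot 4
590: h=12 -> slot 12
872: h=5 -> slot 5
581: h=3 -> slot 3
939: h=4, probe 4,5,6 -> slot 6
975: h=6, probe 6,7 -> slot 7
481: h=5, probe 5,6,7,8 -> slot 8
583: h=5, probe 5,6,7,8,9 -> slot 9
22: h=5, probe 5,6,7,8,9,10 -> slot 10
646: h=0 -> slot 0
656: h=10, probe 10,11 -> slot 11
Table: [646, ., ., 581, 89, 872, 939, 975, 481, 583, 22, 656, 590, ., ., ., .]
Lookup 583: h=5, probe 5,6,7,8,9 → found at 9.

5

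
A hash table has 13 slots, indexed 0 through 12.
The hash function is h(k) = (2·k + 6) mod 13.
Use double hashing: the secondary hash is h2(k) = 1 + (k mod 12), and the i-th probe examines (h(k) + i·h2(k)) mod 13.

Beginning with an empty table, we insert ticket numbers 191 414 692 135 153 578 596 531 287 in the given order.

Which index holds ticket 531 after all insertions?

191: h=11 => slot 11
414: h=2 => slot 2
692: h=12 => slot 12
135: h=3 => slot 3
153: h=0 => slot 0
578: h=5 => slot 5
596: h=2, h2=9, probe 2,11,7 => slot 7
531: h=2, h2=4, probe 2,6 => slot 6
287: h=8 => slot 8
Table: [153, _, 414, 135, _, 578, 531, 596, 287, _, _, 191, 692]

6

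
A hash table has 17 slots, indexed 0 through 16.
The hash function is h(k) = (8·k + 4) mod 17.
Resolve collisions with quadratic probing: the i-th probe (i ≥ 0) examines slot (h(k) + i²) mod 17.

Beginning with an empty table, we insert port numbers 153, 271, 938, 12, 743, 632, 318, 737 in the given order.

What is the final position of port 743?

16

153 hashes to 4; slot 4 is free -> place at 4.
271 hashes to 13; slot 13 is free -> place at 13.
938 hashes to 11; slot 11 is free -> place at 11.
12 hashes to 15; slot 15 is free -> place at 15.
743 hashes to 15; 15 taken -> place at 16.
632 hashes to 11; 11 taken -> place at 12.
318 hashes to 15; 15,16 taken -> place at 2.
737 hashes to 1; slot 1 is free -> place at 1.
Table: [∅, 737, 318, ∅, 153, ∅, ∅, ∅, ∅, ∅, ∅, 938, 632, 271, ∅, 12, 743]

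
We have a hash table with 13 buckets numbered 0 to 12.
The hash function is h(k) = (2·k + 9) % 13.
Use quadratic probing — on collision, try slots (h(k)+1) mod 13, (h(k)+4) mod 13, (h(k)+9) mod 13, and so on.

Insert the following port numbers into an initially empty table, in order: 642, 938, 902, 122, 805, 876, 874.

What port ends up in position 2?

876

Insert 642: h=6, slot 6 empty => index 6.
Insert 938: h=0, slot 0 empty => index 0.
Insert 902: h=6, slot 6 occupied => index 7.
Insert 122: h=6, slots 6,7 occupied => index 10.
Insert 805: h=7, slot 7 occupied => index 8.
Insert 876: h=6, slots 6,7,10 occupied => index 2.
Insert 874: h=2, slot 2 occupied => index 3.
Table: [938, _, 876, 874, _, _, 642, 902, 805, _, 122, _, _]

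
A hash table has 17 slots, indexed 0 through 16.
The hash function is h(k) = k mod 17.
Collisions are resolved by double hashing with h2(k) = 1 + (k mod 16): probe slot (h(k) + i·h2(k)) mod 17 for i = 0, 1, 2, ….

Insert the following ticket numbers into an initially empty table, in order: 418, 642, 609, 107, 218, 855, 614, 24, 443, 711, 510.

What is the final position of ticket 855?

Insert 418: h=10, slot 10 empty → index 10.
Insert 642: h=13, slot 13 empty → index 13.
Insert 609: h=14, slot 14 empty → index 14.
Insert 107: h=5, slot 5 empty → index 5.
Insert 218: h=14, h2=11, slot 14 occupied → index 8.
Insert 855: h=5, h2=8, slots 5,13 occupied → index 4.
Insert 614: h=2, slot 2 empty → index 2.
Insert 24: h=7, slot 7 empty → index 7.
Insert 443: h=1, slot 1 empty → index 1.
Insert 711: h=14, h2=8, slots 14,5,13,4 occupied → index 12.
Insert 510: h=0, slot 0 empty → index 0.
Table: [510, 443, 614, -, 855, 107, -, 24, 218, -, 418, -, 711, 642, 609, -, -]

4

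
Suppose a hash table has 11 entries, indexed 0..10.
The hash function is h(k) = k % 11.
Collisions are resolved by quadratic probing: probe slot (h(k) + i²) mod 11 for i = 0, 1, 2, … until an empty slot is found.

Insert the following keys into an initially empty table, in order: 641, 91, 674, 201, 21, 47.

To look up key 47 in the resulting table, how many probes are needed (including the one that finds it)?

5

641: h=3 → slot 3
91: h=3, probe 3,4 → slot 4
674: h=3, probe 3,4,7 → slot 7
201: h=3, probe 3,4,7,1 → slot 1
21: h=10 → slot 10
47: h=3, probe 3,4,7,1,8 → slot 8
Table: [_, 201, _, 641, 91, _, _, 674, 47, _, 21]
Lookup 47: h=3, probe 3,4,7,1,8 → found at 8.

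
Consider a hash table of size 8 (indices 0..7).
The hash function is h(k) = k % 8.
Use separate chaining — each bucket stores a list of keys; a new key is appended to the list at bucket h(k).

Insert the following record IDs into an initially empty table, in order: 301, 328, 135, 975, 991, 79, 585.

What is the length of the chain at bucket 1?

1

Insert 301: h=5, bucket 5 empty → new chain.
Insert 328: h=0, bucket 0 empty → new chain.
Insert 135: h=7, bucket 7 empty → new chain.
Insert 975: h=7, bucket 7 nonempty → append to chain.
Insert 991: h=7, bucket 7 nonempty → append to chain.
Insert 79: h=7, bucket 7 nonempty → append to chain.
Insert 585: h=1, bucket 1 empty → new chain.
Final buckets:
0: 328
1: 585
2: -
3: -
4: -
5: 301
6: -
7: 135 -> 975 -> 991 -> 79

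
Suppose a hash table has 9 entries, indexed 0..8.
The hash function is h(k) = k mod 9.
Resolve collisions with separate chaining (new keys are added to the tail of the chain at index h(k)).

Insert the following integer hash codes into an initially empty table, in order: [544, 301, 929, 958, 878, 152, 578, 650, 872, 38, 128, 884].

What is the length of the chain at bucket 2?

Insert 544: h=4, bucket 4 empty → new chain.
Insert 301: h=4, bucket 4 nonempty → append to chain.
Insert 929: h=2, bucket 2 empty → new chain.
Insert 958: h=4, bucket 4 nonempty → append to chain.
Insert 878: h=5, bucket 5 empty → new chain.
Insert 152: h=8, bucket 8 empty → new chain.
Insert 578: h=2, bucket 2 nonempty → append to chain.
Insert 650: h=2, bucket 2 nonempty → append to chain.
Insert 872: h=8, bucket 8 nonempty → append to chain.
Insert 38: h=2, bucket 2 nonempty → append to chain.
Insert 128: h=2, bucket 2 nonempty → append to chain.
Insert 884: h=2, bucket 2 nonempty → append to chain.
Final buckets:
0: —
1: —
2: 929 -> 578 -> 650 -> 38 -> 128 -> 884
3: —
4: 544 -> 301 -> 958
5: 878
6: —
7: —
8: 152 -> 872

6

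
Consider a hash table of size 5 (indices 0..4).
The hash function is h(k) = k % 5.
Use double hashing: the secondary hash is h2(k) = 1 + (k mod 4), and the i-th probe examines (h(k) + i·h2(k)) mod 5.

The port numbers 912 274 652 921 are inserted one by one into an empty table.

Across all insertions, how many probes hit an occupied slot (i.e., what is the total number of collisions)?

912 hashes to 2; slot 2 is free => place at 2.
274 hashes to 4; slot 4 is free => place at 4.
652 hashes to 2, h2=1; 2 taken => place at 3.
921 hashes to 1; slot 1 is free => place at 1.
Table: [∅, 921, 912, 652, 274]

1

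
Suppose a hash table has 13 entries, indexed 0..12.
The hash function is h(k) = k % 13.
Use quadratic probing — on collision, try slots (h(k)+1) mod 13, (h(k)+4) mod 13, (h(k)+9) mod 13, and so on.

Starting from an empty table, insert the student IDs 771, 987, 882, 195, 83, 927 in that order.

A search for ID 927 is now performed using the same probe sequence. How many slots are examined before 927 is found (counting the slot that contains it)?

Insert 771: h=4, slot 4 empty → index 4.
Insert 987: h=12, slot 12 empty → index 12.
Insert 882: h=11, slot 11 empty → index 11.
Insert 195: h=0, slot 0 empty → index 0.
Insert 83: h=5, slot 5 empty → index 5.
Insert 927: h=4, slots 4,5 occupied → index 8.
Table: [195, ∅, ∅, ∅, 771, 83, ∅, ∅, 927, ∅, ∅, 882, 987]
Lookup 927: h=4, probe 4,5,8 → found at 8.

3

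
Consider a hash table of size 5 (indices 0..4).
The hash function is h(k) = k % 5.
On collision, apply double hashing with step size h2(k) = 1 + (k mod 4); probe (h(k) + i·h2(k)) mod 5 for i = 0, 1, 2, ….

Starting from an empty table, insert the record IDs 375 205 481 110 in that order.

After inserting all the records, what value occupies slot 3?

Insert 375: h=0, slot 0 empty => index 0.
Insert 205: h=0, h2=2, slot 0 occupied => index 2.
Insert 481: h=1, slot 1 empty => index 1.
Insert 110: h=0, h2=3, slot 0 occupied => index 3.
Table: [375, 481, 205, 110, —]

110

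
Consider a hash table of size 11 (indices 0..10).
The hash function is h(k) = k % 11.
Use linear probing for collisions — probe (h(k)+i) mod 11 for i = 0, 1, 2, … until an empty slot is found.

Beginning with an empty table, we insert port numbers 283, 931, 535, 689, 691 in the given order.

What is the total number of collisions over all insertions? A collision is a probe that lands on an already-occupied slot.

283: h=8 -> slot 8
931: h=7 -> slot 7
535: h=7, probe 7,8,9 -> slot 9
689: h=7, probe 7,8,9,10 -> slot 10
691: h=9, probe 9,10,0 -> slot 0
Table: [691, ∅, ∅, ∅, ∅, ∅, ∅, 931, 283, 535, 689]

7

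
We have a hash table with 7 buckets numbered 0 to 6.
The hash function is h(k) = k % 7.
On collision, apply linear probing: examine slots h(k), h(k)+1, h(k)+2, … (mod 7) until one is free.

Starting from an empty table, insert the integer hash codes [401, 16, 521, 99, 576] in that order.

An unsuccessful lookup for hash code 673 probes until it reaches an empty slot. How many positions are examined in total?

401: h=2 → slot 2
16: h=2, probe 2,3 → slot 3
521: h=3, probe 3,4 → slot 4
99: h=1 → slot 1
576: h=2, probe 2,3,4,5 → slot 5
Table: [-, 99, 401, 16, 521, 576, -]
Lookup 673: h=1, probe 1,2,3,4,5,6 → slot 6 empty, not found.

6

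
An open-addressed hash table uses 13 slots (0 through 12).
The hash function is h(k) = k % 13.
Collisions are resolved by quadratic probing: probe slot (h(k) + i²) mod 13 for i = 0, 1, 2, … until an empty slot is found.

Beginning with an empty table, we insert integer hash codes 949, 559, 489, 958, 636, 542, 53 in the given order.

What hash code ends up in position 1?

Insert 949: h=0, slot 0 empty -> index 0.
Insert 559: h=0, slot 0 occupied -> index 1.
Insert 489: h=8, slot 8 empty -> index 8.
Insert 958: h=9, slot 9 empty -> index 9.
Insert 636: h=12, slot 12 empty -> index 12.
Insert 542: h=9, slot 9 occupied -> index 10.
Insert 53: h=1, slot 1 occupied -> index 2.
Table: [949, 559, 53, _, _, _, _, _, 489, 958, 542, _, 636]

559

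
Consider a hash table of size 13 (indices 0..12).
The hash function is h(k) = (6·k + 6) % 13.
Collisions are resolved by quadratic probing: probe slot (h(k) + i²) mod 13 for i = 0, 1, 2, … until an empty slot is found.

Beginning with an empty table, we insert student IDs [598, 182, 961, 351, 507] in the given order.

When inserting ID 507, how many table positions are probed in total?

4

Insert 598: h=6, slot 6 empty => index 6.
Insert 182: h=6, slot 6 occupied => index 7.
Insert 961: h=0, slot 0 empty => index 0.
Insert 351: h=6, slots 6,7 occupied => index 10.
Insert 507: h=6, slots 6,7,10 occupied => index 2.
Table: [961, ∅, 507, ∅, ∅, ∅, 598, 182, ∅, ∅, 351, ∅, ∅]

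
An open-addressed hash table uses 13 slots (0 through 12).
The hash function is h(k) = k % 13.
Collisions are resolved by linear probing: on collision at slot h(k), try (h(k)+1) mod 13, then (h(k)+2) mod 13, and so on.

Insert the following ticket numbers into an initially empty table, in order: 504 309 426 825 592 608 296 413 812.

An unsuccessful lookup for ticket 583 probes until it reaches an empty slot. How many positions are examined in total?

6

504: h=10 -> slot 10
309: h=10, probe 10,11 -> slot 11
426: h=10, probe 10,11,12 -> slot 12
825: h=6 -> slot 6
592: h=7 -> slot 7
608: h=10, probe 10,11,12,0 -> slot 0
296: h=10, probe 10,11,12,0,1 -> slot 1
413: h=10, probe 10,11,12,0,1,2 -> slot 2
812: h=6, probe 6,7,8 -> slot 8
Table: [608, 296, 413, _, _, _, 825, 592, 812, _, 504, 309, 426]
Lookup 583: h=11, probe 11,12,0,1,2,3 → slot 3 empty, not found.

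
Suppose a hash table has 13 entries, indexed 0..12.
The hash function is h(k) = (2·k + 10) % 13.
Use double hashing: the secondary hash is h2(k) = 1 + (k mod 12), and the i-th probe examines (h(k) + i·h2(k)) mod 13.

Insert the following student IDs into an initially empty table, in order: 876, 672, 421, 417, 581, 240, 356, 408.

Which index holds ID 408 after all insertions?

11

876 hashes to 7; slot 7 is free -> place at 7.
672 hashes to 2; slot 2 is free -> place at 2.
421 hashes to 7, h2=2; 7 taken -> place at 9.
417 hashes to 12; slot 12 is free -> place at 12.
581 hashes to 2, h2=6; 2 taken -> place at 8.
240 hashes to 9, h2=1; 9 taken -> place at 10.
356 hashes to 7, h2=9; 7 taken -> place at 3.
408 hashes to 7, h2=1; 7,8,9,10 taken -> place at 11.
Table: [_, _, 672, 356, _, _, _, 876, 581, 421, 240, 408, 417]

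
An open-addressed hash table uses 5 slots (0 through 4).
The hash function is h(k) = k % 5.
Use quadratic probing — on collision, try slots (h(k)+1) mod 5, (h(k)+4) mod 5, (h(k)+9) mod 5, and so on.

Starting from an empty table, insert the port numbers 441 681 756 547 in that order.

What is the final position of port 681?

441 hashes to 1; slot 1 is free -> place at 1.
681 hashes to 1; 1 taken -> place at 2.
756 hashes to 1; 1,2 taken -> place at 0.
547 hashes to 2; 2 taken -> place at 3.
Table: [756, 441, 681, 547, —]

2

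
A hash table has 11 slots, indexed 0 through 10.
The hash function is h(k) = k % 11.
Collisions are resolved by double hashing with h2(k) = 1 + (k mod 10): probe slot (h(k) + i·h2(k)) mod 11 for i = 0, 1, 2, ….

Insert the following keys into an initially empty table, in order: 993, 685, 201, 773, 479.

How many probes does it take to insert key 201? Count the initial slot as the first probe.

Insert 993: h=3, slot 3 empty => index 3.
Insert 685: h=3, h2=6, slot 3 occupied => index 9.
Insert 201: h=3, h2=2, slot 3 occupied => index 5.
Insert 773: h=3, h2=4, slot 3 occupied => index 7.
Insert 479: h=6, slot 6 empty => index 6.
Table: [-, -, -, 993, -, 201, 479, 773, -, 685, -]

2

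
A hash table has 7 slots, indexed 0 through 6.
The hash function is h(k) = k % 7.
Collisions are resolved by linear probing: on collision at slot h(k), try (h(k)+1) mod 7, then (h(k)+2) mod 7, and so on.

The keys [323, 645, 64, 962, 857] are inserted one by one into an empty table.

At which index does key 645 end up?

2

323 hashes to 1; slot 1 is free → place at 1.
645 hashes to 1; 1 taken → place at 2.
64 hashes to 1; 1,2 taken → place at 3.
962 hashes to 3; 3 taken → place at 4.
857 hashes to 3; 3,4 taken → place at 5.
Table: [∅, 323, 645, 64, 962, 857, ∅]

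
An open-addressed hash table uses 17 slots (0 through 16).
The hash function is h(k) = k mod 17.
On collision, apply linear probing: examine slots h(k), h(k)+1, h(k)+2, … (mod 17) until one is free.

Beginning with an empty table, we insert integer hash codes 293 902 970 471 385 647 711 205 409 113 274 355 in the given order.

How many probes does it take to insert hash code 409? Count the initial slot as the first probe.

293: h=4 → slot 4
902: h=1 → slot 1
970: h=1, probe 1,2 → slot 2
471: h=12 → slot 12
385: h=11 → slot 11
647: h=1, probe 1,2,3 → slot 3
711: h=14 → slot 14
205: h=1, probe 1,2,3,4,5 → slot 5
409: h=1, probe 1,2,3,4,5,6 → slot 6
113: h=11, probe 11,12,13 → slot 13
274: h=2, probe 2,3,4,5,6,7 → slot 7
355: h=15 → slot 15
Table: [—, 902, 970, 647, 293, 205, 409, 274, —, —, —, 385, 471, 113, 711, 355, —]

6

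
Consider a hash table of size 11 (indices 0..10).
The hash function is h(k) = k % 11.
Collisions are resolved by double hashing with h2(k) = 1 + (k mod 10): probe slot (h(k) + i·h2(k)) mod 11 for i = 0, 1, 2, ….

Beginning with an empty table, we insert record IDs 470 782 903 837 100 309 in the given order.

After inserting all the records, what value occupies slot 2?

100

Insert 470: h=8, slot 8 empty -> index 8.
Insert 782: h=1, slot 1 empty -> index 1.
Insert 903: h=1, h2=4, slot 1 occupied -> index 5.
Insert 837: h=1, h2=8, slot 1 occupied -> index 9.
Insert 100: h=1, h2=1, slot 1 occupied -> index 2.
Insert 309: h=1, h2=10, slot 1 occupied -> index 0.
Table: [309, 782, 100, ., ., 903, ., ., 470, 837, .]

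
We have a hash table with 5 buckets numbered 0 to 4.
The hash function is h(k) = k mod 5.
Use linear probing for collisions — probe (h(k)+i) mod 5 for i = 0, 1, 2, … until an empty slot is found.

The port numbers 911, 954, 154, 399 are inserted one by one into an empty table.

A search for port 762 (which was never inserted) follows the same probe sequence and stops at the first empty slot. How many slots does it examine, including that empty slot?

911 hashes to 1; slot 1 is free → place at 1.
954 hashes to 4; slot 4 is free → place at 4.
154 hashes to 4; 4 taken → place at 0.
399 hashes to 4; 4,0,1 taken → place at 2.
Table: [154, 911, 399, ∅, 954]
Lookup 762: h=2, probe 2,3 → slot 3 empty, not found.

2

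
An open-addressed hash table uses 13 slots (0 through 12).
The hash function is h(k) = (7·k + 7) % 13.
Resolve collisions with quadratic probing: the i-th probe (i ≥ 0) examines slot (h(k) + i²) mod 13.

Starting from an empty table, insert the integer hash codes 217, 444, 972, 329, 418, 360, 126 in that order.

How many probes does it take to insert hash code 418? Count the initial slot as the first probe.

4

217 hashes to 5; slot 5 is free => place at 5.
444 hashes to 8; slot 8 is free => place at 8.
972 hashes to 12; slot 12 is free => place at 12.
329 hashes to 9; slot 9 is free => place at 9.
418 hashes to 8; 8,9,12 taken => place at 4.
360 hashes to 5; 5 taken => place at 6.
126 hashes to 5; 5,6,9 taken => place at 1.
Table: [—, 126, —, —, 418, 217, 360, —, 444, 329, —, —, 972]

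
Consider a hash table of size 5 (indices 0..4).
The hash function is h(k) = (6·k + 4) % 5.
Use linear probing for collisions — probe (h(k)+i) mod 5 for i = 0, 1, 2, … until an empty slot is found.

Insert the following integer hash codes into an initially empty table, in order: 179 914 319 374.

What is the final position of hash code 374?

1

179 hashes to 3; slot 3 is free => place at 3.
914 hashes to 3; 3 taken => place at 4.
319 hashes to 3; 3,4 taken => place at 0.
374 hashes to 3; 3,4,0 taken => place at 1.
Table: [319, 374, ∅, 179, 914]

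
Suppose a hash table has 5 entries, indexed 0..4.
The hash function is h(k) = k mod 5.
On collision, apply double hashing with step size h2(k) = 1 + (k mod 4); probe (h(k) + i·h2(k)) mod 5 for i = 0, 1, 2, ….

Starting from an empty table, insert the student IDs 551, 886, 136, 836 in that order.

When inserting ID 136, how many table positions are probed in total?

551: h=1 → slot 1
886: h=1, h2=3, probe 1,4 → slot 4
136: h=1, h2=1, probe 1,2 → slot 2
836: h=1, h2=1, probe 1,2,3 → slot 3
Table: [∅, 551, 136, 836, 886]

2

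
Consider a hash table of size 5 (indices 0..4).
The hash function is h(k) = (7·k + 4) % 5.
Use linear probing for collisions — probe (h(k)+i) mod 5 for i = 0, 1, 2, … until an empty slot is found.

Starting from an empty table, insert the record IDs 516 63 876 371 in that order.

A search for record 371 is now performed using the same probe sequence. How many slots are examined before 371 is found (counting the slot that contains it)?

Insert 516: h=1, slot 1 empty -> index 1.
Insert 63: h=0, slot 0 empty -> index 0.
Insert 876: h=1, slot 1 occupied -> index 2.
Insert 371: h=1, slots 1,2 occupied -> index 3.
Table: [63, 516, 876, 371, _]
Lookup 371: h=1, probe 1,2,3 → found at 3.

3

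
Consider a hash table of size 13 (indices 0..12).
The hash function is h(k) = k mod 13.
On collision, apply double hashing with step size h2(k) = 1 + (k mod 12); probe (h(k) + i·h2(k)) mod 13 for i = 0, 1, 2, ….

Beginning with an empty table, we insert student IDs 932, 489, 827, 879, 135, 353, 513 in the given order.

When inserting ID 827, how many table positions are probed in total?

Insert 932: h=9, slot 9 empty => index 9.
Insert 489: h=8, slot 8 empty => index 8.
Insert 827: h=8, h2=12, slot 8 occupied => index 7.
Insert 879: h=8, h2=4, slot 8 occupied => index 12.
Insert 135: h=5, slot 5 empty => index 5.
Insert 353: h=2, slot 2 empty => index 2.
Insert 513: h=6, slot 6 empty => index 6.
Table: [., ., 353, ., ., 135, 513, 827, 489, 932, ., ., 879]

2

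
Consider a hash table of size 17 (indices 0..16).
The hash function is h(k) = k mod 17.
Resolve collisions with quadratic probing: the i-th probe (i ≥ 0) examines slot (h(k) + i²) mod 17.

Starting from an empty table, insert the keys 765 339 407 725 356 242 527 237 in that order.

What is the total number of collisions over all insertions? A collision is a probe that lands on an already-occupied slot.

Insert 765: h=0, slot 0 empty → index 0.
Insert 339: h=16, slot 16 empty → index 16.
Insert 407: h=16, slots 16,0 occupied → index 3.
Insert 725: h=11, slot 11 empty → index 11.
Insert 356: h=16, slots 16,0,3 occupied → index 8.
Insert 242: h=4, slot 4 empty → index 4.
Insert 527: h=0, slot 0 occupied → index 1.
Insert 237: h=16, slots 16,0,3,8 occupied → index 15.
Table: [765, 527, —, 407, 242, —, —, —, 356, —, —, 725, —, —, —, 237, 339]

10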